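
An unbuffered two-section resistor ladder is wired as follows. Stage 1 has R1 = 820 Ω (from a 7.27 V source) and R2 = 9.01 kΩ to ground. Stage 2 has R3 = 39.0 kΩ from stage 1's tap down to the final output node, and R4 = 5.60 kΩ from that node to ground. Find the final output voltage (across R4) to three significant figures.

Stage 2 presents R3+R4 = 44600 Ω as a load on stage 1's tap.
Stage 1's lower leg becomes R2‖(R3+R4) = 7496 Ω, so V_mid = 7.27 × 7496/8316 = 6.553 V.
Stage 2 is itself unloaded: V_out = V_mid × R4/(R3+R4) = 6.553 × 5600/44600 = 0.823 V.

V_out ≈ 0.823 V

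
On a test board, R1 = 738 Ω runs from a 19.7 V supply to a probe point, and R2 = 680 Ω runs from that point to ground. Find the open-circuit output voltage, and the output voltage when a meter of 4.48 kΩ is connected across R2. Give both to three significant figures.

Open-circuit: V = 19.7 × 680/(738 + 680) = 9.45 V.
With the load, R2 becomes R2‖R_L = 590.4 Ω, so V = 19.7 × 590.4/1328 = 8.76 V.

Unloaded: 9.45 V; loaded: 8.76 V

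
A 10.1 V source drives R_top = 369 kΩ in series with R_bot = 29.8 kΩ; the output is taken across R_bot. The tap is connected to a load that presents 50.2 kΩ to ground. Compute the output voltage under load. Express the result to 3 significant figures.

V_out ≈ 0.487 V

The load sits in parallel with R_bot: R_bot‖R_L = (29.8 × 50.2) / (29.8 + 50.2) = 18.70 kΩ.
V_out = 10.1 × 18.70 / (369 + 18.70) = 10.1 × 18.70/387.7 = 0.487 V.
(Unloaded it would have been 0.755 V.)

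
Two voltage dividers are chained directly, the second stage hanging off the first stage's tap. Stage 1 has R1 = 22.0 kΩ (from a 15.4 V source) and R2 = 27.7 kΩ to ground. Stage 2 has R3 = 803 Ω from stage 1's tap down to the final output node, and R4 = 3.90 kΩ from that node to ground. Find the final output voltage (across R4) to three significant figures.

Stage 2 presents R3+R4 = 4703 Ω as a load on stage 1's tap.
Stage 1's lower leg becomes R2‖(R3+R4) = 4020 Ω, so V_mid = 15.4 × 4020/26020 = 2.379 V.
Stage 2 is itself unloaded: V_out = V_mid × R4/(R3+R4) = 2.379 × 3900/4703 = 1.97 V.

V_out ≈ 1.97 V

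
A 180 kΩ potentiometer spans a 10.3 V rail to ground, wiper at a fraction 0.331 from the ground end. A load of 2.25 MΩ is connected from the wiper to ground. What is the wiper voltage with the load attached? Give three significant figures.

The wiper splits the pot into (1−α)R = 120.4 kΩ above and αR = 59.58 kΩ below.
Lower section ‖ load = 58.04 kΩ.
V_wiper = 10.3 × 58.04/(120.4 + 58.04) = 3.35 V.

V ≈ 3.35 V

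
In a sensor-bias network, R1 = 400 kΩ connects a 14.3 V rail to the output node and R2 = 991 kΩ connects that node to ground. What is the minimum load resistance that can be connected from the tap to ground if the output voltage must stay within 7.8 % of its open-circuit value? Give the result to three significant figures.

Output resistance R_th = R1‖R2 = (400 × 991)/1391 = 285.0 kΩ.
The fractional drop is R_th/(R_th + R_L); requiring this ≤ 0.0780 gives R_L ≥ R_th(1/0.0780 − 1) = 285.0 × 11.82 = 3.37 MΩ.

R_L(min) ≈ 3.37 MΩ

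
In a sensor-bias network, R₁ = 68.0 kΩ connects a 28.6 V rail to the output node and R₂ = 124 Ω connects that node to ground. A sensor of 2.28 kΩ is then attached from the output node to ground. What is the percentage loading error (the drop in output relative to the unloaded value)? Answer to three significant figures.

5.15 %

The divider's output (Thévenin) resistance is R₁‖R₂ = 123.8 Ω.
Fractional drop under load = R_th/(R_th + R_L) = 123.8 / (123.8 + 2280) = 0.05149.
So the output falls by 5.15 %.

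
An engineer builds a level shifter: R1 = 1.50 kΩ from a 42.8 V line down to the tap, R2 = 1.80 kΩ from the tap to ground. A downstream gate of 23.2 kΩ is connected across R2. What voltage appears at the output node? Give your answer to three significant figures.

The load sits in parallel with R2: R2‖R_L = (1.80 × 23.2) / (1.80 + 23.2) = 1.670 kΩ.
V_out = 42.8 × 1.670 / (1.50 + 1.670) = 42.8 × 1.670/3.170 = 22.6 V.
(Unloaded it would have been 23.3 V.)

V_out ≈ 22.6 V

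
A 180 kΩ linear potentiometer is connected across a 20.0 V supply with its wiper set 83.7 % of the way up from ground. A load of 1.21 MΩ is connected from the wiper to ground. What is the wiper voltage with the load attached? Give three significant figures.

The wiper splits the pot into (1−α)R = 29.34 kΩ above and αR = 150.7 kΩ below.
Lower section ‖ load = 134.0 kΩ.
V_wiper = 20.0 × 134.0/(29.34 + 134.0) = 16.4 V.

V ≈ 16.4 V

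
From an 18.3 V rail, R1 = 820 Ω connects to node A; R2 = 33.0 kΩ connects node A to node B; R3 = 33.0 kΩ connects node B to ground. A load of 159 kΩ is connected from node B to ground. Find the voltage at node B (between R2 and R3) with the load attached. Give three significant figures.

At node B, R3 is in parallel with the load: R3‖R_L = 27330 Ω.
Below node A the resistance is R2 + (R3‖R_L) = 60330 Ω, so V_A = 18.3 × 60330/61150 = 18.05 V.
Then V_B = V_A × (R3‖R_L)/(R2 + R3‖R_L) = 18.05 × 27330/60330 = 8.18 V.

V ≈ 8.18 V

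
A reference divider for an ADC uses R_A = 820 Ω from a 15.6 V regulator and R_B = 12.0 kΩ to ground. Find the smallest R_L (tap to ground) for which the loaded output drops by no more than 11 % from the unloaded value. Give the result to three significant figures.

R_L(min) ≈ 6.21 kΩ

Output resistance R_th = R_A‖R_B = (820 × 12000)/12820 = 767.6 Ω.
The fractional drop is R_th/(R_th + R_L); requiring this ≤ 0.110 gives R_L ≥ R_th(1/0.110 − 1) = 767.6 × 8.091 = 6.21 kΩ.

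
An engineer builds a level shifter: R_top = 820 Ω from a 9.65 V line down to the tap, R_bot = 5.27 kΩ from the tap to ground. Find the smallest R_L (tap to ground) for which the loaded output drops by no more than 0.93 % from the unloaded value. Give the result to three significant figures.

Output resistance R_th = R_top‖R_bot = (820 × 5270)/6090 = 709.6 Ω.
The fractional drop is R_th/(R_th + R_L); requiring this ≤ 0.00930 gives R_L ≥ R_th(1/0.00930 − 1) = 709.6 × 106.5 = 75.6 kΩ.

R_L(min) ≈ 75.6 kΩ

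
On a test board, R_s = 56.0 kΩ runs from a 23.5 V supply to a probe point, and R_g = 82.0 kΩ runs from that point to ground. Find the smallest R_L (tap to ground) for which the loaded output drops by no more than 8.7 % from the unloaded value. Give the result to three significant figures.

Output resistance R_th = R_s‖R_g = (56.0 × 82.0)/138.0 = 33.28 kΩ.
The fractional drop is R_th/(R_th + R_L); requiring this ≤ 0.0870 gives R_L ≥ R_th(1/0.0870 − 1) = 33.28 × 10.49 = 349 kΩ.

R_L(min) ≈ 349 kΩ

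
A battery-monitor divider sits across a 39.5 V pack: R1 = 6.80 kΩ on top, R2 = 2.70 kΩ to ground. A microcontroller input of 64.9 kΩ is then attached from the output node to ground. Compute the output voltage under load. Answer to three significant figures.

V_out ≈ 10.9 V

The load sits in parallel with R2: R2‖R_L = (2.70 × 64.9) / (2.70 + 64.9) = 2.592 kΩ.
V_out = 39.5 × 2.592 / (6.80 + 2.592) = 39.5 × 2.592/9.392 = 10.9 V.
(Unloaded it would have been 11.2 V.)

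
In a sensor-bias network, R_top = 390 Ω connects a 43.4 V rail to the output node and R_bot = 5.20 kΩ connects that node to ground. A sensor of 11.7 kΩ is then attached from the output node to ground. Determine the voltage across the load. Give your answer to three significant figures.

V_out ≈ 39.2 V

The load sits in parallel with R_bot: R_bot‖R_L = (5200 × 11700) / (5200 + 11700) = 3600 Ω.
V_out = 43.4 × 3600 / (390 + 3600) = 43.4 × 3600/3990 = 39.2 V.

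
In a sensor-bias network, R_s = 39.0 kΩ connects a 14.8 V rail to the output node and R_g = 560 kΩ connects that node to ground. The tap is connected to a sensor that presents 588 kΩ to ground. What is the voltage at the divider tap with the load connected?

The load sits in parallel with R_g: R_g‖R_L = (560 × 588) / (560 + 588) = 286.8 kΩ.
V_out = 14.8 × 286.8 / (39.0 + 286.8) = 14.8 × 286.8/325.8 = 13.0 V.
(Unloaded it would have been 13.8 V.)

V_out ≈ 13.0 V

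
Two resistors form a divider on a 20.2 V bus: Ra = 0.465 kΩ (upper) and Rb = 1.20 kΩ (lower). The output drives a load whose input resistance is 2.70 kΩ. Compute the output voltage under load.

The load sits in parallel with Rb: Rb‖R_L = (1200 × 2700) / (1200 + 2700) = 830.8 Ω.
V_out = 20.2 × 830.8 / (465 + 830.8) = 20.2 × 830.8/1296 = 13.0 V.
(Unloaded it would have been 14.6 V.)

V_out ≈ 13.0 V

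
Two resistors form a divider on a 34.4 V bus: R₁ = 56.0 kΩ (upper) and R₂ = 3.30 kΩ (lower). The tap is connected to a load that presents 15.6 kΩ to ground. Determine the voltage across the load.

The load sits in parallel with R₂: R₂‖R_L = (3.30 × 15.6) / (3.30 + 15.6) = 2.724 kΩ.
V_out = 34.4 × 2.724 / (56.0 + 2.724) = 34.4 × 2.724/58.72 = 1.60 V.

V_out ≈ 1.60 V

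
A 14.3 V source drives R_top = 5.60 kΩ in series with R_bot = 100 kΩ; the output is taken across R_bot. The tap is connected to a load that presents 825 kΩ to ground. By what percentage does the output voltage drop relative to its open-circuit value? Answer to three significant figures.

The divider's output (Thévenin) resistance is R_top‖R_bot = 5.303 kΩ.
Fractional drop under load = R_th/(R_th + R_L) = 5.303 / (5.303 + 825) = 0.006387.
So the output falls by 0.639 %.

0.639 %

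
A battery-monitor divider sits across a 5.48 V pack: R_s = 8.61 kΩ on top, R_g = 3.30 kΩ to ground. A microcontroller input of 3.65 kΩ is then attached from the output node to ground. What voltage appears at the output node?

V_out ≈ 0.918 V

The load sits in parallel with R_g: R_g‖R_L = (3.30 × 3.65) / (3.30 + 3.65) = 1.733 kΩ.
V_out = 5.48 × 1.733 / (8.61 + 1.733) = 5.48 × 1.733/10.34 = 0.918 V.
(Unloaded it would have been 1.52 V.)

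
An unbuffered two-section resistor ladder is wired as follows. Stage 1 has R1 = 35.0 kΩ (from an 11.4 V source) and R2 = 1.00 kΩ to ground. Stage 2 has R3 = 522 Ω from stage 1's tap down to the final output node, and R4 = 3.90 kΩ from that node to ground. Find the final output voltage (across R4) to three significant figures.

Stage 2 presents R3+R4 = 4422 Ω as a load on stage 1's tap.
Stage 1's lower leg becomes R2‖(R3+R4) = 815.6 Ω, so V_mid = 11.4 × 815.6/35820 = 0.2596 V.
Stage 2 is itself unloaded: V_out = V_mid × R4/(R3+R4) = 0.2596 × 3900/4422 = 0.229 V.

V_out ≈ 0.229 V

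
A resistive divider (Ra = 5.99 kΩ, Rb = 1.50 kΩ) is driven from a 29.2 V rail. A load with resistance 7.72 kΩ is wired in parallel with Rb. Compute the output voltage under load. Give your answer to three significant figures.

The load sits in parallel with Rb: Rb‖R_L = (1.50 × 7.72) / (1.50 + 7.72) = 1.256 kΩ.
V_out = 29.2 × 1.256 / (5.99 + 1.256) = 29.2 × 1.256/7.246 = 5.06 V.

V_out ≈ 5.06 V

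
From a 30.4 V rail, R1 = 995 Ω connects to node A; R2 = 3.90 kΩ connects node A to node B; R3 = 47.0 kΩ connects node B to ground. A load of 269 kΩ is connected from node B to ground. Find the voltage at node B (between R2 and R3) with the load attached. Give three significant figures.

V ≈ 27.1 V

At node B, R3 is in parallel with the load: R3‖R_L = 40010 Ω.
Below node A the resistance is R2 + (R3‖R_L) = 43910 Ω, so V_A = 30.4 × 43910/44900 = 29.73 V.
Then V_B = V_A × (R3‖R_L)/(R2 + R3‖R_L) = 29.73 × 40010/43910 = 27.1 V.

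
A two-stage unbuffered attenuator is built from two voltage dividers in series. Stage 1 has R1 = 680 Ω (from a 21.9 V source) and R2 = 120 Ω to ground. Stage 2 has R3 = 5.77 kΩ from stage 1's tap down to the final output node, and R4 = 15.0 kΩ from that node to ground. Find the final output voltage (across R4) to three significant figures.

Stage 2 presents R3+R4 = 20770 Ω as a load on stage 1's tap.
Stage 1's lower leg becomes R2‖(R3+R4) = 119.3 Ω, so V_mid = 21.9 × 119.3/799.3 = 3.269 V.
Stage 2 is itself unloaded: V_out = V_mid × R4/(R3+R4) = 3.269 × 15000/20770 = 2.36 V.

V_out ≈ 2.36 V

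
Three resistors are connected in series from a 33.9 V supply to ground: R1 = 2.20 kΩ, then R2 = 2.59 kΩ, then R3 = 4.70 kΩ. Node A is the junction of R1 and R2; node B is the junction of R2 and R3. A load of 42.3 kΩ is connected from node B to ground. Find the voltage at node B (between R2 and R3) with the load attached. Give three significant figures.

At node B, R3 is in parallel with the load: R3‖R_L = 4.230 kΩ.
Below node A the resistance is R2 + (R3‖R_L) = 6.820 kΩ, so V_A = 33.9 × 6.820/9.020 = 25.63 V.
Then V_B = V_A × (R3‖R_L)/(R2 + R3‖R_L) = 25.63 × 4.230/6.820 = 15.9 V.

V ≈ 15.9 V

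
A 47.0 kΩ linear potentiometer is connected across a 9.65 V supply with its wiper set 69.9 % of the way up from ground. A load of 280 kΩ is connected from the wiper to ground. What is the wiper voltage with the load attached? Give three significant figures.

The wiper splits the pot into (1−α)R = 14.15 kΩ above and αR = 32.85 kΩ below.
Lower section ‖ load = 29.40 kΩ.
V_wiper = 9.65 × 29.40/(14.15 + 29.40) = 6.52 V.

V ≈ 6.52 V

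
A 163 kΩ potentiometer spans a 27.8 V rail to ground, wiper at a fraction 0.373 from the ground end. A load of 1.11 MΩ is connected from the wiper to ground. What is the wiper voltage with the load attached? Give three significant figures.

The wiper splits the pot into (1−α)R = 102.2 kΩ above and αR = 60.80 kΩ below.
Lower section ‖ load = 57.64 kΩ.
V_wiper = 27.8 × 57.64/(102.2 + 57.64) = 10.0 V.

V ≈ 10.0 V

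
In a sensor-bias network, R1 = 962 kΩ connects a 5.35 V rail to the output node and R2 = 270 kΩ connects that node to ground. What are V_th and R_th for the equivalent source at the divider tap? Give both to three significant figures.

V_th is the open-circuit tap voltage: 5.35 × 270/(962 + 270) = 1.17 V.
With the supply zeroed, R1 and R2 appear in parallel from the tap: R_th = R1‖R2 = (962 × 270)/1232 = 211 kΩ.

V_th = 1.17 V, R_th = 211 kΩ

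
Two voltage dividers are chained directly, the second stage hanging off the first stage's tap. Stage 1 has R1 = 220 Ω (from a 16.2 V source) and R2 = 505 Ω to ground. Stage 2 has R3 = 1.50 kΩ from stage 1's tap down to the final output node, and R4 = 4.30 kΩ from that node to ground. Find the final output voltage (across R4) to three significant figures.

Stage 2 presents R3+R4 = 5800 Ω as a load on stage 1's tap.
Stage 1's lower leg becomes R2‖(R3+R4) = 464.6 Ω, so V_mid = 16.2 × 464.6/684.6 = 10.99 V.
Stage 2 is itself unloaded: V_out = V_mid × R4/(R3+R4) = 10.99 × 4300/5800 = 8.15 V.

V_out ≈ 8.15 V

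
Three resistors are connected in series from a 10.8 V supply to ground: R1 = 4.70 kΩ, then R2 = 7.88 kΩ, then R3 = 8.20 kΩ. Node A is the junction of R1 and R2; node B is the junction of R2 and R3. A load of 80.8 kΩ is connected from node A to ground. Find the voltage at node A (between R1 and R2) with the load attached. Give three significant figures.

Below node A the series string R2+R3 = 16.08 kΩ sits in parallel with the 80.8 kΩ load: 13.41 kΩ.
V_A = 10.8 × 13.41/(4.70 + 13.41) = 8.00 V.

V ≈ 8.00 V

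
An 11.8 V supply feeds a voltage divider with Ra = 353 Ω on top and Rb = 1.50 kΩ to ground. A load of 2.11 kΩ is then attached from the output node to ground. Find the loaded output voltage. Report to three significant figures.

The load sits in parallel with Rb: Rb‖R_L = (1500 × 2110) / (1500 + 2110) = 876.7 Ω.
V_out = 11.8 × 876.7 / (353 + 876.7) = 11.8 × 876.7/1230 = 8.41 V.
(Unloaded it would have been 9.55 V.)

V_out ≈ 8.41 V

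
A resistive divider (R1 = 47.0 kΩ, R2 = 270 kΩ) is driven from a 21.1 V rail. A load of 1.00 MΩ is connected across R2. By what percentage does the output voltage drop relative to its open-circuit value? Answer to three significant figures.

The divider's output (Thévenin) resistance is R1‖R2 = 40.03 kΩ.
Fractional drop under load = R_th/(R_th + R_L) = 40.03 / (40.03 + 1000) = 0.03849.
So the output falls by 3.85 %.

3.85 %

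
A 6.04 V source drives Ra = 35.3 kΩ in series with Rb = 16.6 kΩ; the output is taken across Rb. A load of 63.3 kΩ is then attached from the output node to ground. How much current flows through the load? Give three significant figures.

I_L ≈ 0.0259 mA

Rb‖R_L = 13.15 kΩ; V_out = 6.04 × 13.15/48.45 = 1.639 V.
I_L = V_out / R_L = 1.639 / 63.3 kΩ = 0.0259 mA.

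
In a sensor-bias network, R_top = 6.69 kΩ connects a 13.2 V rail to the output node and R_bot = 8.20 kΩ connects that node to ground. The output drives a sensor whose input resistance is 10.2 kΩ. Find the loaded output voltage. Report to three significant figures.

V_out ≈ 5.34 V

The load sits in parallel with R_bot: R_bot‖R_L = (8.20 × 10.2) / (8.20 + 10.2) = 4.546 kΩ.
V_out = 13.2 × 4.546 / (6.69 + 4.546) = 13.2 × 4.546/11.24 = 5.34 V.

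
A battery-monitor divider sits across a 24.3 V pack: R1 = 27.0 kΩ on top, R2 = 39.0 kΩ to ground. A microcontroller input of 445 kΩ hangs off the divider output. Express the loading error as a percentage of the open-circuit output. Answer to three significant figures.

3.46 %

The divider's output (Thévenin) resistance is R1‖R2 = 15.95 kΩ.
Fractional drop under load = R_th/(R_th + R_L) = 15.95 / (15.95 + 445) = 0.03461.
So the output falls by 3.46 %.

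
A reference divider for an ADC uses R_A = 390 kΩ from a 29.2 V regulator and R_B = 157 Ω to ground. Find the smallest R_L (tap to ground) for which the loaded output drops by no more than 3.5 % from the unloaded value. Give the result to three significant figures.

R_L(min) ≈ 4.33 kΩ

Output resistance R_th = R_A‖R_B = (390000 × 157)/390200 = 156.9 Ω.
The fractional drop is R_th/(R_th + R_L); requiring this ≤ 0.0350 gives R_L ≥ R_th(1/0.0350 − 1) = 156.9 × 27.57 = 4.33 kΩ.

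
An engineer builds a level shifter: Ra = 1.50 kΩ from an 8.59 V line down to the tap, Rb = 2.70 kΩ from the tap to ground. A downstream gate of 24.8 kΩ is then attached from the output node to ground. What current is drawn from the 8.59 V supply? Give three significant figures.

I ≈ 2.18 mA

Rb‖R_L = 2.435 kΩ, so the source sees Ra + Rb‖R_L = 3.935 kΩ.
I = 8.59 V / 3.935 kΩ = 2.18 mA.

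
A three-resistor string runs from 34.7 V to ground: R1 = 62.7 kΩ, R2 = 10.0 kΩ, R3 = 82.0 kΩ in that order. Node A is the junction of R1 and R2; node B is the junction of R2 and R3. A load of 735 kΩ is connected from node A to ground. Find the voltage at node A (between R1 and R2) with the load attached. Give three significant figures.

V ≈ 19.6 V

Below node A the series string R2+R3 = 92.00 kΩ sits in parallel with the 735 kΩ load: 81.77 kΩ.
V_A = 34.7 × 81.77/(62.7 + 81.77) = 19.6 V.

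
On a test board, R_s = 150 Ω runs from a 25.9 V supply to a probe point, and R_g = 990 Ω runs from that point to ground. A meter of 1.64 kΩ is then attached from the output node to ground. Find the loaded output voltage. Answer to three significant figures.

V_out ≈ 20.8 V

The load sits in parallel with R_g: R_g‖R_L = (990 × 1640) / (990 + 1640) = 617.3 Ω.
V_out = 25.9 × 617.3 / (150 + 617.3) = 25.9 × 617.3/767.3 = 20.8 V.
(Unloaded it would have been 22.5 V.)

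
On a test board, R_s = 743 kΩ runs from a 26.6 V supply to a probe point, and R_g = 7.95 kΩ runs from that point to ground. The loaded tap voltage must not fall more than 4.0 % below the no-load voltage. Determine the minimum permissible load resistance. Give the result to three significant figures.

R_L(min) ≈ 189 kΩ

Output resistance R_th = R_s‖R_g = (743 × 7.95)/751.0 = 7.866 kΩ.
The fractional drop is R_th/(R_th + R_L); requiring this ≤ 0.0400 gives R_L ≥ R_th(1/0.0400 − 1) = 7.866 × 24.00 = 189 kΩ.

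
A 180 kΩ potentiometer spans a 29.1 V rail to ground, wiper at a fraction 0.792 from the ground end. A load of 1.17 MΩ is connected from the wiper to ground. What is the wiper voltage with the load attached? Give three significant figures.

The wiper splits the pot into (1−α)R = 37.44 kΩ above and αR = 142.6 kΩ below.
Lower section ‖ load = 127.1 kΩ.
V_wiper = 29.1 × 127.1/(37.44 + 127.1) = 22.5 V.

V ≈ 22.5 V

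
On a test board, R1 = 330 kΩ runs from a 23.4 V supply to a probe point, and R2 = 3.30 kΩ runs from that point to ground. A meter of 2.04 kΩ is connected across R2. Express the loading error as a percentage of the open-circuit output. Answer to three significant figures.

61.6 %

Unloaded V = 23.4 × 3.30/333.3 = 0.2317 V.
Loaded: R2‖R_L = 1.261 kΩ, giving V = 23.4 × 1.261/331.3 = 0.08905 V.
Drop = (0.2317 − 0.08905) / 0.2317 = 61.6 %.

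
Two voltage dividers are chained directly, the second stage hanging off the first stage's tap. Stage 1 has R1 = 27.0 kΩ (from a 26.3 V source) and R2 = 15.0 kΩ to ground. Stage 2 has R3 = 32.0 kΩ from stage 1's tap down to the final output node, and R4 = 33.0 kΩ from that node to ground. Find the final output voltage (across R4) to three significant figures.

V_out ≈ 4.15 V

Stage 2 presents R3+R4 = 65.00 kΩ as a load on stage 1's tap.
Stage 1's lower leg becomes R2‖(R3+R4) = 12.19 kΩ, so V_mid = 26.3 × 12.19/39.19 = 8.179 V.
Stage 2 is itself unloaded: V_out = V_mid × R4/(R3+R4) = 8.179 × 33.0/65.00 = 4.15 V.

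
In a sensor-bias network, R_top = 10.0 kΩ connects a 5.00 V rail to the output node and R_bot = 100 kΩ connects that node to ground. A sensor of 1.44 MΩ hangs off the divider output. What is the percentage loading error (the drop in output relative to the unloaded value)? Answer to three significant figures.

The divider's output (Thévenin) resistance is R_top‖R_bot = 9.091 kΩ.
Fractional drop under load = R_th/(R_th + R_L) = 9.091 / (9.091 + 1440) = 0.006274.
So the output falls by 0.627 %.

0.627 %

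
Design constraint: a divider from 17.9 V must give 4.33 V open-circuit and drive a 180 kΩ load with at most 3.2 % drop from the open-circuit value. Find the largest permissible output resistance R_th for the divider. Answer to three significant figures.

R_th ≤ 5.95 kΩ

Loading drop = R_th/(R_th + R_L) ≤ 0.0320, so R_th ≤ R_L · ε/(1−ε) = 180 kΩ × 0.0320/0.9680 = 5.95 kΩ.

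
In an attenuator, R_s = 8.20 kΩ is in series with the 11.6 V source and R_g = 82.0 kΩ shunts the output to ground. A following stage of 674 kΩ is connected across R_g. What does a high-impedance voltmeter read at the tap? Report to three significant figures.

V_out ≈ 10.4 V

The load sits in parallel with R_g: R_g‖R_L = (82.0 × 674) / (82.0 + 674) = 73.11 kΩ.
V_out = 11.6 × 73.11 / (8.20 + 73.11) = 11.6 × 73.11/81.31 = 10.4 V.
(Unloaded it would have been 10.5 V.)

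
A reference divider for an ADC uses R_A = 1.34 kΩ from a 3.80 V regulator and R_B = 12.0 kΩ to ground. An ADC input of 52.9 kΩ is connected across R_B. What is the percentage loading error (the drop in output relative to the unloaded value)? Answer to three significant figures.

2.23 %

The divider's output (Thévenin) resistance is R_A‖R_B = 1.205 kΩ.
Fractional drop under load = R_th/(R_th + R_L) = 1.205 / (1.205 + 52.9) = 0.02228.
So the output falls by 2.23 %.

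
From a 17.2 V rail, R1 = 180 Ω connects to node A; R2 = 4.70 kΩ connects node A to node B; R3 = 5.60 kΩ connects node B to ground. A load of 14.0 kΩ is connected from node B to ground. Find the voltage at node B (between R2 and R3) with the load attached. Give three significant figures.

At node B, R3 is in parallel with the load: R3‖R_L = 4000 Ω.
Below node A the resistance is R2 + (R3‖R_L) = 8700 Ω, so V_A = 17.2 × 8700/8880 = 16.85 V.
Then V_B = V_A × (R3‖R_L)/(R2 + R3‖R_L) = 16.85 × 4000/8700 = 7.75 V.

V ≈ 7.75 V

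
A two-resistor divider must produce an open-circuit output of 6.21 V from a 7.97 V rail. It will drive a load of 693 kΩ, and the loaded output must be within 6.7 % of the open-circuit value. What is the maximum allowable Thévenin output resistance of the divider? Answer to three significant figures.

Loading drop = R_th/(R_th + R_L) ≤ 0.0670, so R_th ≤ R_L · ε/(1−ε) = 693 kΩ × 0.0670/0.9330 = 49.8 kΩ.
(Any R1, R2 with R2/(R1+R2) = 0.779 and R1‖R2 ≤ 49.8 kΩ will meet the spec.)

R_th ≤ 49.8 kΩ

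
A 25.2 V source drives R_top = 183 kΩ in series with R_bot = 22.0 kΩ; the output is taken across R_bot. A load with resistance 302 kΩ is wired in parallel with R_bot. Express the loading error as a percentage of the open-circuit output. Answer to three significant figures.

The divider's output (Thévenin) resistance is R_top‖R_bot = 19.64 kΩ.
Fractional drop under load = R_th/(R_th + R_L) = 19.64 / (19.64 + 302) = 0.06106.
So the output falls by 6.11 %.

6.11 %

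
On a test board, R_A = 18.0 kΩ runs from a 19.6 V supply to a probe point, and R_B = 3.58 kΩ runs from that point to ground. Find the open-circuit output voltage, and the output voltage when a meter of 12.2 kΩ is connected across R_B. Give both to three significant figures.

Open-circuit: V = 19.6 × 3.58/(18.0 + 3.58) = 3.25 V.
With the load, R_B becomes R_B‖R_L = 2.768 kΩ, so V = 19.6 × 2.768/20.77 = 2.61 V.

Unloaded: 3.25 V; loaded: 2.61 V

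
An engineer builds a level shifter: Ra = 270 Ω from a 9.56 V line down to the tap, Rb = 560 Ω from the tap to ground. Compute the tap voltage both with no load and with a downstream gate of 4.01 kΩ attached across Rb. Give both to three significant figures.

Open-circuit: V = 9.56 × 560/(270 + 560) = 6.45 V.
With the load, Rb becomes Rb‖R_L = 491.4 Ω, so V = 9.56 × 491.4/761.4 = 6.17 V.

Unloaded: 6.45 V; loaded: 6.17 V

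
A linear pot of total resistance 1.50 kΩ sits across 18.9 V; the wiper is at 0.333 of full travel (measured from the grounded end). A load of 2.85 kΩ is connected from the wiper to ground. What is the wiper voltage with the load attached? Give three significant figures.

V ≈ 5.63 V

The wiper splits the pot into (1−α)R = 1000 Ω above and αR = 499.5 Ω below.
Lower section ‖ load = 425.0 Ω.
V_wiper = 18.9 × 425.0/(1000 + 425.0) = 5.63 V.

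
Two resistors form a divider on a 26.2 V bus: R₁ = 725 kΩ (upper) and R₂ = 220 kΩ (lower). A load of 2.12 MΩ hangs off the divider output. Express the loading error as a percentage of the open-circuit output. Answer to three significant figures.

The divider's output (Thévenin) resistance is R₁‖R₂ = 168.8 kΩ.
Fractional drop under load = R_th/(R_th + R_L) = 168.8 / (168.8 + 2120) = 0.07374.
So the output falls by 7.37 %.

7.37 %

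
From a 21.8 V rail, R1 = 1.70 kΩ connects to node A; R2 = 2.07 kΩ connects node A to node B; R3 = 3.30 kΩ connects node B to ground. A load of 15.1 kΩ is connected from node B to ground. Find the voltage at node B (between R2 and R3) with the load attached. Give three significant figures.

At node B, R3 is in parallel with the load: R3‖R_L = 2.708 kΩ.
Below node A the resistance is R2 + (R3‖R_L) = 4.778 kΩ, so V_A = 21.8 × 4.778/6.478 = 16.08 V.
Then V_B = V_A × (R3‖R_L)/(R2 + R3‖R_L) = 16.08 × 2.708/4.778 = 9.11 V.

V ≈ 9.11 V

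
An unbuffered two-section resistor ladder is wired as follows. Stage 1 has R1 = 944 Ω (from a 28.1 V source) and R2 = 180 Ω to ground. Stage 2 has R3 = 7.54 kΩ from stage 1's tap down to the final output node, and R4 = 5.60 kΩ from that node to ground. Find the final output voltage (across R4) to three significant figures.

Stage 2 presents R3+R4 = 13140 Ω as a load on stage 1's tap.
Stage 1's lower leg becomes R2‖(R3+R4) = 177.6 Ω, so V_mid = 28.1 × 177.6/1122 = 4.449 V.
Stage 2 is itself unloaded: V_out = V_mid × R4/(R3+R4) = 4.449 × 5600/13140 = 1.90 V.

V_out ≈ 1.90 V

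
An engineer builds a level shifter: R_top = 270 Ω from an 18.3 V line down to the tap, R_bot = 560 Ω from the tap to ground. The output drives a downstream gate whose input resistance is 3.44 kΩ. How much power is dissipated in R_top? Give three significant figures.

P ≈ 160 mW

Total resistance from the source is R_top + (R_bot‖R_L) = 751.6 Ω, so I = 18.3/751.6 Ω = 24.35 mA.
P = I²·R_top = (24.35 mA)² × 270 Ω = 160 mW.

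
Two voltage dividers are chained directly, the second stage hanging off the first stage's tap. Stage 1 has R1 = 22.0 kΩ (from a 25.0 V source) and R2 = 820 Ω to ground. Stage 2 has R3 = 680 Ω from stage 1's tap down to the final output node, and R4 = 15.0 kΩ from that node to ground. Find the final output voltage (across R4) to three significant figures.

Stage 2 presents R3+R4 = 15680 Ω as a load on stage 1's tap.
Stage 1's lower leg becomes R2‖(R3+R4) = 779.2 Ω, so V_mid = 25.0 × 779.2/22780 = 0.8552 V.
Stage 2 is itself unloaded: V_out = V_mid × R4/(R3+R4) = 0.8552 × 15000/15680 = 0.818 V.

V_out ≈ 0.818 V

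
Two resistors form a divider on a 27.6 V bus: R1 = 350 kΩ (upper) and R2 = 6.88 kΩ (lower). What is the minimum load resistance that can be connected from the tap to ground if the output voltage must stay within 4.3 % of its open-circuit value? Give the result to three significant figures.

R_L(min) ≈ 150 kΩ

Output resistance R_th = R1‖R2 = (350 × 6.88)/356.9 = 6.747 kΩ.
The fractional drop is R_th/(R_th + R_L); requiring this ≤ 0.0430 gives R_L ≥ R_th(1/0.0430 − 1) = 6.747 × 22.26 = 150 kΩ.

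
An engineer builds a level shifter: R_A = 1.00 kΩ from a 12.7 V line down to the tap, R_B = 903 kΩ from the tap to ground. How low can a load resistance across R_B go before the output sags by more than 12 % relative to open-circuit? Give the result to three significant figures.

Output resistance R_th = R_A‖R_B = (1000 × 903000)/904000 = 998.9 Ω.
The fractional drop is R_th/(R_th + R_L); requiring this ≤ 0.120 gives R_L ≥ R_th(1/0.120 − 1) = 998.9 × 7.333 = 7.33 kΩ.

R_L(min) ≈ 7.33 kΩ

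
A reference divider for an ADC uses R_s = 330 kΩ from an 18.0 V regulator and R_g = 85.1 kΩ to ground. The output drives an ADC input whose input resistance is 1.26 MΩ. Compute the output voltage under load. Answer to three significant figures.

V_out ≈ 3.50 V

The load sits in parallel with R_g: R_g‖R_L = (85.1 × 1260) / (85.1 + 1260) = 79.72 kΩ.
V_out = 18.0 × 79.72 / (330 + 79.72) = 18.0 × 79.72/409.7 = 3.50 V.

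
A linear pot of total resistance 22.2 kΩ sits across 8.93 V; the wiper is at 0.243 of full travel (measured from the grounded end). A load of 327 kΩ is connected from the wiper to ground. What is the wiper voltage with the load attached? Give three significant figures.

The wiper splits the pot into (1−α)R = 16.81 kΩ above and αR = 5.395 kΩ below.
Lower section ‖ load = 5.307 kΩ.
V_wiper = 8.93 × 5.307/(16.81 + 5.307) = 2.14 V.

V ≈ 2.14 V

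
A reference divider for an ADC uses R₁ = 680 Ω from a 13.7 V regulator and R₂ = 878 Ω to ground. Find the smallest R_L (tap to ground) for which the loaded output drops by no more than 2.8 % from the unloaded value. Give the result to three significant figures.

Output resistance R_th = R₁‖R₂ = (680 × 878)/1558 = 383.2 Ω.
The fractional drop is R_th/(R_th + R_L); requiring this ≤ 0.0280 gives R_L ≥ R_th(1/0.0280 − 1) = 383.2 × 34.71 = 13.3 kΩ.

R_L(min) ≈ 13.3 kΩ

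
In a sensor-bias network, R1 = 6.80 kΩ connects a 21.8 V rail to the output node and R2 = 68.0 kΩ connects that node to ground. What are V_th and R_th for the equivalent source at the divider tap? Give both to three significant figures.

V_th = 19.8 V, R_th = 6.18 kΩ

V_th is the open-circuit tap voltage: 21.8 × 68.0/(6.80 + 68.0) = 19.8 V.
With the supply zeroed, R1 and R2 appear in parallel from the tap: R_th = R1‖R2 = (6.80 × 68.0)/74.80 = 6.18 kΩ.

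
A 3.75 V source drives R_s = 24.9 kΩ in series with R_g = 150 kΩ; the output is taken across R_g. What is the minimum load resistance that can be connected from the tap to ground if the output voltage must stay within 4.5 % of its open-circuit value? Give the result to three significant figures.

Output resistance R_th = R_s‖R_g = (24.9 × 150)/174.9 = 21.36 kΩ.
The fractional drop is R_th/(R_th + R_L); requiring this ≤ 0.0450 gives R_L ≥ R_th(1/0.0450 − 1) = 21.36 × 21.22 = 453 kΩ.

R_L(min) ≈ 453 kΩ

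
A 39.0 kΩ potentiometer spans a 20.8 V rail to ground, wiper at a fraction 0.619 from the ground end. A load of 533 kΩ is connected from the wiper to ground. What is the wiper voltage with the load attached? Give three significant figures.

V ≈ 12.7 V

The wiper splits the pot into (1−α)R = 14.86 kΩ above and αR = 24.14 kΩ below.
Lower section ‖ load = 23.09 kΩ.
V_wiper = 20.8 × 23.09/(14.86 + 23.09) = 12.7 V.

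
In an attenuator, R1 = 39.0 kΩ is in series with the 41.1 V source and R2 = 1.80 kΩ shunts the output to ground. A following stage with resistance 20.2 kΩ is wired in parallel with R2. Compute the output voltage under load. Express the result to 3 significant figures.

V_out ≈ 1.67 V

The load sits in parallel with R2: R2‖R_L = (1.80 × 20.2) / (1.80 + 20.2) = 1.653 kΩ.
V_out = 41.1 × 1.653 / (39.0 + 1.653) = 41.1 × 1.653/40.65 = 1.67 V.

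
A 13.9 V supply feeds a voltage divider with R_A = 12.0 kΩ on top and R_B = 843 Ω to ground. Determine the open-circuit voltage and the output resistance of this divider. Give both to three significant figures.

V_th is the open-circuit tap voltage: 13.9 × 843/(12000 + 843) = 0.912 V.
With the supply zeroed, R_A and R_B appear in parallel from the tap: R_th = R_A‖R_B = (12000 × 843)/12840 = 788 Ω.

V_th = 0.912 V, R_th = 788 Ω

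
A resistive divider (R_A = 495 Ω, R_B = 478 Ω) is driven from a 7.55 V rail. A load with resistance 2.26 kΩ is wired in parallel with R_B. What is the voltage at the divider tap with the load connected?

The load sits in parallel with R_B: R_B‖R_L = (478 × 2260) / (478 + 2260) = 394.6 Ω.
V_out = 7.55 × 394.6 / (495 + 394.6) = 7.55 × 394.6/889.6 = 3.35 V.

V_out ≈ 3.35 V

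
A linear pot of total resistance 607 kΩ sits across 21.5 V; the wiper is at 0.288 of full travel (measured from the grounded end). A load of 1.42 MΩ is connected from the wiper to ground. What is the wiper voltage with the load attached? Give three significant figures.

The wiper splits the pot into (1−α)R = 432.2 kΩ above and αR = 174.8 kΩ below.
Lower section ‖ load = 155.7 kΩ.
V_wiper = 21.5 × 155.7/(432.2 + 155.7) = 5.69 V.

V ≈ 5.69 V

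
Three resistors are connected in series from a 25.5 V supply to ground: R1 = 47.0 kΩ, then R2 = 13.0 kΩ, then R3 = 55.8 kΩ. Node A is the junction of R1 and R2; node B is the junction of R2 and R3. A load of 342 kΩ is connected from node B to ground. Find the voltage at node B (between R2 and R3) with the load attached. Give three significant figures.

V ≈ 11.3 V

At node B, R3 is in parallel with the load: R3‖R_L = 47.97 kΩ.
Below node A the resistance is R2 + (R3‖R_L) = 60.97 kΩ, so V_A = 25.5 × 60.97/108.0 = 14.40 V.
Then V_B = V_A × (R3‖R_L)/(R2 + R3‖R_L) = 14.40 × 47.97/60.97 = 11.3 V.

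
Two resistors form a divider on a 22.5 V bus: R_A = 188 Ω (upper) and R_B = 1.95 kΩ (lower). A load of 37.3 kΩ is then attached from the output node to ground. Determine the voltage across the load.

The load sits in parallel with R_B: R_B‖R_L = (1950 × 37300) / (1950 + 37300) = 1853 Ω.
V_out = 22.5 × 1853 / (188 + 1853) = 22.5 × 1853/2041 = 20.4 V.

V_out ≈ 20.4 V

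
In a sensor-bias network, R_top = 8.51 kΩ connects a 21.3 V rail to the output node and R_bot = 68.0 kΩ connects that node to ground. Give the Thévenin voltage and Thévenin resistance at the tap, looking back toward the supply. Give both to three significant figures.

V_th is the open-circuit tap voltage: 21.3 × 68.0/(8.51 + 68.0) = 18.9 V.
With the supply zeroed, R_top and R_bot appear in parallel from the tap: R_th = R_top‖R_bot = (8.51 × 68.0)/76.51 = 7.56 kΩ.

V_th = 18.9 V, R_th = 7.56 kΩ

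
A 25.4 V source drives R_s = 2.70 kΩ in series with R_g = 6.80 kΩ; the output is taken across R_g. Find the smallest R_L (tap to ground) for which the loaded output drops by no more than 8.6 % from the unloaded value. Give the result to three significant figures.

Output resistance R_th = R_s‖R_g = (2.70 × 6.80)/9.500 = 1.933 kΩ.
The fractional drop is R_th/(R_th + R_L); requiring this ≤ 0.0860 gives R_L ≥ R_th(1/0.0860 − 1) = 1.933 × 10.63 = 20.5 kΩ.

R_L(min) ≈ 20.5 kΩ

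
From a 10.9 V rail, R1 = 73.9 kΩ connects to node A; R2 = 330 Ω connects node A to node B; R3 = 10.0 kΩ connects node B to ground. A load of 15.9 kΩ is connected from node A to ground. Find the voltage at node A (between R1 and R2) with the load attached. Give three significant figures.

V ≈ 0.851 V

Below node A the series string R2+R3 = 10330 Ω sits in parallel with the 15900 Ω load: 6262 Ω.
V_A = 10.9 × 6262/(73900 + 6262) = 0.851 V.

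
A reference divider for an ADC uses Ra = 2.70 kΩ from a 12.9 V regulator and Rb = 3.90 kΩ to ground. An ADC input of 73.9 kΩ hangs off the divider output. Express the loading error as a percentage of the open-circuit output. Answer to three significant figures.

2.11 %

The divider's output (Thévenin) resistance is Ra‖Rb = 1.595 kΩ.
Fractional drop under load = R_th/(R_th + R_L) = 1.595 / (1.595 + 73.9) = 0.02113.
So the output falls by 2.11 %.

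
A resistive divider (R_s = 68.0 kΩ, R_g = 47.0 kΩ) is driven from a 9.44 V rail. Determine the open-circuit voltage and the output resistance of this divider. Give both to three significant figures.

V_th = 3.86 V, R_th = 27.8 kΩ

V_th is the open-circuit tap voltage: 9.44 × 47.0/(68.0 + 47.0) = 3.86 V.
With the supply zeroed, R_s and R_g appear in parallel from the tap: R_th = R_s‖R_g = (68.0 × 47.0)/115.0 = 27.8 kΩ.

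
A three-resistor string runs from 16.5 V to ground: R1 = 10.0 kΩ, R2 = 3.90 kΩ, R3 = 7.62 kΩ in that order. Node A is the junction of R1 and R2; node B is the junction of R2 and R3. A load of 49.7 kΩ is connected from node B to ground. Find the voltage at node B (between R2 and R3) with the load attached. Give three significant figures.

At node B, R3 is in parallel with the load: R3‖R_L = 6.607 kΩ.
Below node A the resistance is R2 + (R3‖R_L) = 10.51 kΩ, so V_A = 16.5 × 10.51/20.51 = 8.454 V.
Then V_B = V_A × (R3‖R_L)/(R2 + R3‖R_L) = 8.454 × 6.607/10.51 = 5.32 V.

V ≈ 5.32 V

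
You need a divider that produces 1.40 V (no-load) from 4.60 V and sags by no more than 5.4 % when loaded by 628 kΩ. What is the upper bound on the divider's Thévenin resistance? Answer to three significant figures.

R_th ≤ 35.8 kΩ

Loading drop = R_th/(R_th + R_L) ≤ 0.0540, so R_th ≤ R_L · ε/(1−ε) = 628 kΩ × 0.0540/0.9460 = 35.8 kΩ.
(Any R1, R2 with R2/(R1+R2) = 0.304 and R1‖R2 ≤ 35.8 kΩ will meet the spec.)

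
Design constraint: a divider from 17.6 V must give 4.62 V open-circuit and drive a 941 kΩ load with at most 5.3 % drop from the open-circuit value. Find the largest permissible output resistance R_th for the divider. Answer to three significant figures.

R_th ≤ 52.7 kΩ

Loading drop = R_th/(R_th + R_L) ≤ 0.0530, so R_th ≤ R_L · ε/(1−ε) = 941 kΩ × 0.0530/0.9470 = 52.7 kΩ.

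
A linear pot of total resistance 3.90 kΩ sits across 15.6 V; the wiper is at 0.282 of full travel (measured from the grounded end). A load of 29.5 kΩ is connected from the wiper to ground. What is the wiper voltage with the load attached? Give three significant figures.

V ≈ 4.28 V

The wiper splits the pot into (1−α)R = 2.800 kΩ above and αR = 1.100 kΩ below.
Lower section ‖ load = 1.060 kΩ.
V_wiper = 15.6 × 1.060/(2.800 + 1.060) = 4.28 V.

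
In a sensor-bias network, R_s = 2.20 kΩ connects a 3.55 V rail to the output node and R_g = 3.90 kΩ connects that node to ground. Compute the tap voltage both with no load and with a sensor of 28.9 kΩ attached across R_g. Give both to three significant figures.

Open-circuit: V = 3.55 × 3.90/(2.20 + 3.90) = 2.27 V.
With the load, R_g becomes R_g‖R_L = 3.436 kΩ, so V = 3.55 × 3.436/5.636 = 2.16 V.

Unloaded: 2.27 V; loaded: 2.16 V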